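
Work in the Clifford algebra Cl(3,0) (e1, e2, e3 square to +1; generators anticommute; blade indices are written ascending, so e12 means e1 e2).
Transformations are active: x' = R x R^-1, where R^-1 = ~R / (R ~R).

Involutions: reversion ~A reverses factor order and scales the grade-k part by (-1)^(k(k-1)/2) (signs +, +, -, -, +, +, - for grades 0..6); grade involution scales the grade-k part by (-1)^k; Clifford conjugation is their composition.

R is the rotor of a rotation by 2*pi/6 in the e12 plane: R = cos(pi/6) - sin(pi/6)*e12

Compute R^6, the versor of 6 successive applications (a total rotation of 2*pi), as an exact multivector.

The rotor phase is half the rotation angle and phases add under composition, so 6 steps in the e12 plane accumulate phase 6*(pi/6) = pi: R^6 = cos(pi) - sin(pi)*e12.
cos(pi) = -1 and sin(pi) = 0, so R^6 = -1. The total rotation 2*pi is 1 full turn, so every vector returns to itself, yet the rotor is -1, on the OTHER sheet of the double cover (an odd number of 2*pi turns).
Answer: -1


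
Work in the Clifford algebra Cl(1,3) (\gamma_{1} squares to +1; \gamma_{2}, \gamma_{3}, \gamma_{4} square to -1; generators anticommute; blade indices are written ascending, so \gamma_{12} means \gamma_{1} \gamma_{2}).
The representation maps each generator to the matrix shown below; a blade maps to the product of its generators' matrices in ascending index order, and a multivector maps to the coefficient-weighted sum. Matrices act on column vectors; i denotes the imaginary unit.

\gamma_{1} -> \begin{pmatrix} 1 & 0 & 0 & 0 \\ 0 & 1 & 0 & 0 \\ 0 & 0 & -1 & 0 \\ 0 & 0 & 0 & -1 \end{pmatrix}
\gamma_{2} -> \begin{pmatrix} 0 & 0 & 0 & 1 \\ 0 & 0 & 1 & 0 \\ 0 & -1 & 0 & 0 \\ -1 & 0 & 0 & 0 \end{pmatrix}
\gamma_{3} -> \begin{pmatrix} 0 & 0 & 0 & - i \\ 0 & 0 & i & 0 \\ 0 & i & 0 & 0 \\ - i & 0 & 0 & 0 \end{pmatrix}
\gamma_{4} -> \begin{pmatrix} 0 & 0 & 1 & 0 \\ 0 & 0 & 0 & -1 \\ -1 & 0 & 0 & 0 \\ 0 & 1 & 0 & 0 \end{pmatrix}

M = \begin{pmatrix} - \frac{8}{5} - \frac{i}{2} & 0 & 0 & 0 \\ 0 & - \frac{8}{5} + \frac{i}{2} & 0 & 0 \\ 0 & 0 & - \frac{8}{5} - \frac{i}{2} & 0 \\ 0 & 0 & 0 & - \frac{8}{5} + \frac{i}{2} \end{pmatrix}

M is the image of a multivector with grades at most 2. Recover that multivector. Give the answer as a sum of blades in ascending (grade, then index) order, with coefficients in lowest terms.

Method: the blade images are trace-orthogonal — tr(rho(e_A) rho(e_B)^-1) = 4 if A = B and 0 otherwise — and rho(e_A)^-1 = (e_A)^2 * rho(e_A) with (e_A)^2 = +1 or -1, so the coefficient of e_A in the preimage is (e_A)^2 * tr(M rho(e_A))/4.
Nonzero projections over blades of grade <= 2: 1: (1)^2 = +1, tr(M 1) = - \frac{32}{5}, coefficient -\frac{8}{5}; \gamma_{23}: (\gamma_{23})^2 = -1, tr(M rho(\gamma_{23})) = -2, coefficient \frac{1}{2}. Every other blade of grade <= 2 projects to 0.
Answer: -\frac{8}{5} + \frac{1}{2} \gamma_{23}


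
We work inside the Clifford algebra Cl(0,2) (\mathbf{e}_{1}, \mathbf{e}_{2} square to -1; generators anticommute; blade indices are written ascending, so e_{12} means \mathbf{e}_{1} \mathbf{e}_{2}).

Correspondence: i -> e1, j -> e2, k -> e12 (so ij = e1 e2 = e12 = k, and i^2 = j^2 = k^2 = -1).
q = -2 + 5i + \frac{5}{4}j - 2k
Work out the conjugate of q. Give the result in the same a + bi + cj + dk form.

In blades: q = -2 + 5 e_{1} + \frac{5}{4} e_{2} - 2 e_{12}.
Conjugation here is Clifford conjugation: the scalar is fixed and the grade-1 and grade-2 blades all flip sign, giving -2 - 5 e_{1} - \frac{5}{4} e_{2} + 2 e_{12}; translating back:
Answer: -2 - 5i - \frac{5}{4}j + 2k


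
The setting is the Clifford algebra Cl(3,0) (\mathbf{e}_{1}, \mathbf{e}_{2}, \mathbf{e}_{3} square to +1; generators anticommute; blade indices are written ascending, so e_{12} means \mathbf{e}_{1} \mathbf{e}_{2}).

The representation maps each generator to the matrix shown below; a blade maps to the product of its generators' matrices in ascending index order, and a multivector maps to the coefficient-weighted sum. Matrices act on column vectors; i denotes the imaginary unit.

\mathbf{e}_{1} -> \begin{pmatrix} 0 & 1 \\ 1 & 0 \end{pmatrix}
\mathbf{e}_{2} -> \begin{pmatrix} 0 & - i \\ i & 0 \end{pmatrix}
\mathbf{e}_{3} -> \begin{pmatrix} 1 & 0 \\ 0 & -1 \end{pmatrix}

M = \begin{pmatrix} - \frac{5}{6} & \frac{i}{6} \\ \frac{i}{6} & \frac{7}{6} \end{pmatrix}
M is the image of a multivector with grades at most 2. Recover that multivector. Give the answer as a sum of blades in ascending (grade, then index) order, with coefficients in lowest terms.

Method: 1, rho(e_{1}), rho(e_{2}), rho(e_{3}) form a trace-orthogonal basis of the 2x2 complex matrices (tr(X Y) = 2 if X = Y, else 0), so M = m0*1 + m1*rho(e_{1}) + m2*rho(e_{2}) + m3*rho(e_{3}) with m0 = tr(M)/2 = \frac{1}{6}, m1 = tr(M rho(e_{1}))/2 = \frac{i}{6}, m2 = tr(M rho(e_{2}))/2 = 0, m3 = tr(M rho(e_{3}))/2 = -1.
Multiplying table entries, the bivector images are rho(e_{12}) = i*rho(e_{3}), rho(e_{13}) = -i*rho(e_{2}), rho(e_{23}) = i*rho(e_{1}); with real blade coefficients the real parts of m0..m3 are the coefficients of 1, e_{1}, e_{2}, e_{3} and the imaginary parts give the bivectors (e_{23}: Im m1, e_{13}: -Im m2, e_{12}: Im m3).
Answer: \frac{1}{6} - e_{3} + \frac{1}{6} e_{23}


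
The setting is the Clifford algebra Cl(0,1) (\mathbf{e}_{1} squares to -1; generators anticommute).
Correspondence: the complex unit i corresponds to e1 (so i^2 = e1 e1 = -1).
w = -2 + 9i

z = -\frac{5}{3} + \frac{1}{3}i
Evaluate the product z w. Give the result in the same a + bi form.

In blades: z = -\frac{5}{3} + \frac{1}{3} e_{1}, w = -2 + 9 e_{1}.
Distribute z over w term by term (generator squares from the signature, products reordered to ascending indices): (-\frac{5}{3})*w = \frac{10}{3} - 15 e_{1}; (\frac{1}{3} e_{1})*w = -3 - \frac{2}{3} e_{1}.
Sum: \frac{1}{3} - \frac{47}{3} e_{1}; translating back through the correspondence:
Answer: \frac{1}{3} - \frac{47}{3}i


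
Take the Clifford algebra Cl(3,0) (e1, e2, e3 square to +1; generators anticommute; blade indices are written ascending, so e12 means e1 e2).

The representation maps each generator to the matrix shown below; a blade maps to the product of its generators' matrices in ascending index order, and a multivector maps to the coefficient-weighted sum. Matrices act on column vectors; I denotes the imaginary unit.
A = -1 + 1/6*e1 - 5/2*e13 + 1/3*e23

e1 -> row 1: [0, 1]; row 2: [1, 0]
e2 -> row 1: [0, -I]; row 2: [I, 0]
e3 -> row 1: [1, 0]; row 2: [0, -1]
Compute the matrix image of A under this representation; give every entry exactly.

Bivector images (products of the table entries): rho(e13) = rho(e1)rho(e3) = row 1: [0, -1]; row 2: [1, 0]; rho(e23) = rho(e2)rho(e3) = row 1: [0, I]; row 2: [I, 0].
M = (-1)*1 + (1/6)*rho(e1) + (-5/2)*rho(e13) + (1/3)*rho(e23), summed entrywise (1 is the identity matrix):
Answer: row 1: [-1, 8/3 + I/3]; row 2: [-7/3 + I/3, -1]


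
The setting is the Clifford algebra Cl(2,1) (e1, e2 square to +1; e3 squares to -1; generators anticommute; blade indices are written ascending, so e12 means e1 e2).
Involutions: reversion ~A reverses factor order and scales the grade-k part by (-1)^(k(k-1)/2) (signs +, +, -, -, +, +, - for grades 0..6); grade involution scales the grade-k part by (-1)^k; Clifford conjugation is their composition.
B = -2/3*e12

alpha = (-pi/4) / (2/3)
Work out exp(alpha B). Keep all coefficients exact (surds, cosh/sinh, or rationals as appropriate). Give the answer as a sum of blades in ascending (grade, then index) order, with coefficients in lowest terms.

B^2 = (-2/3)^2*(e12)^2 = 4/9*(-1) = -4/9 (a basis 2-blade squares to minus the product of its generators' squares).
B^2 = -4/9 — the negative square puts this in the circular regime; l = 2/3, alpha*l = -pi/4, so exp(alpha B) = cos(-pi/4) + (sin(-pi/4)/(2/3))*B = sqrt(2)/2 + (-3*sqrt(2)/4)*B.
Answer: sqrt(2)/2 + sqrt(2)/2*e12


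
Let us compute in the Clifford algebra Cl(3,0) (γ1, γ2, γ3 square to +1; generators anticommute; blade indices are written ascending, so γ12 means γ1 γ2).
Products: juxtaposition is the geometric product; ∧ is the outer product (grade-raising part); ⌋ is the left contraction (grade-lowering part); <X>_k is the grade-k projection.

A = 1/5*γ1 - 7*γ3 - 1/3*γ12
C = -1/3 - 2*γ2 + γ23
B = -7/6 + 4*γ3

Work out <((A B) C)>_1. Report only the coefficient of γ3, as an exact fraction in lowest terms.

step 1: -28 - 7/30*γ1 + 49/6*γ3 + 7/18*γ12 + 4/5*γ13 - 4/3*γ123
step 2: 28/3 + 19/30*γ1 + 287/6*γ2 - 49/18*γ3 - 25/54*γ12 - 229/90*γ13 - 35/3*γ23 + 163/90*γ123
step 3: 19/30*γ1 + 287/6*γ2 - 49/18*γ3
Answer: -49/18


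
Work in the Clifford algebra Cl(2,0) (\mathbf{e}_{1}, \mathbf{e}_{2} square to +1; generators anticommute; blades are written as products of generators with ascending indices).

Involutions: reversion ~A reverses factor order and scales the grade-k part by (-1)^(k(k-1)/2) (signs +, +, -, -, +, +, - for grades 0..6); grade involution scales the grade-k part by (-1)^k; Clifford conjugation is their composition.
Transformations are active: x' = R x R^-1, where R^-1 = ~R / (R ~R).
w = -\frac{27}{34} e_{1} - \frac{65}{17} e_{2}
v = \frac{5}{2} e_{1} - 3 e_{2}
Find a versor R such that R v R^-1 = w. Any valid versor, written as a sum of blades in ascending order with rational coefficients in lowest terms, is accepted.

A norm check does it: q(v) = q(w) = \frac{61}{4}, hence R = v + w = \frac{29}{17} e_{1} - \frac{116}{17} e_{2} realises the map — parallel part kept, (v - w)/2 negated, v carried to w.
Answer: \frac{29}{17} e_{1} - \frac{116}{17} e_{2}


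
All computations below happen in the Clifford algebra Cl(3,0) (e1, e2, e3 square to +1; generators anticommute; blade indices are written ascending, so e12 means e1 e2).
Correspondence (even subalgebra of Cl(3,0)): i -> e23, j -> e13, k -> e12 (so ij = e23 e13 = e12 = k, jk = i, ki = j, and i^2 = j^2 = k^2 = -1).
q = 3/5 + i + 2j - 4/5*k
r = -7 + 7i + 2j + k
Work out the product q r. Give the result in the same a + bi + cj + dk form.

In blades: q = 3/5 - 4/5*e12 + 2*e13 + e23, r = -7 + e12 + 2*e13 + 7*e23.
Distribute q over r term by term (generator squares from the signature, products reordered to ascending indices): (3/5)*r = -21/5 + 3/5*e12 + 6/5*e13 + 21/5*e23; (-4/5*e12)*r = 4/5 + 28/5*e12 - 28/5*e13 + 8/5*e23; (2*e13)*r = -4 - 14*e12 - 14*e13 + 2*e23; (e23)*r = -7 + 2*e12 - e13 - 7*e23.
Sum: -72/5 - 29/5*e12 - 97/5*e13 + 4/5*e23; translating back through the correspondence:
Answer: -72/5 + 4/5*i - 97/5*j - 29/5*k


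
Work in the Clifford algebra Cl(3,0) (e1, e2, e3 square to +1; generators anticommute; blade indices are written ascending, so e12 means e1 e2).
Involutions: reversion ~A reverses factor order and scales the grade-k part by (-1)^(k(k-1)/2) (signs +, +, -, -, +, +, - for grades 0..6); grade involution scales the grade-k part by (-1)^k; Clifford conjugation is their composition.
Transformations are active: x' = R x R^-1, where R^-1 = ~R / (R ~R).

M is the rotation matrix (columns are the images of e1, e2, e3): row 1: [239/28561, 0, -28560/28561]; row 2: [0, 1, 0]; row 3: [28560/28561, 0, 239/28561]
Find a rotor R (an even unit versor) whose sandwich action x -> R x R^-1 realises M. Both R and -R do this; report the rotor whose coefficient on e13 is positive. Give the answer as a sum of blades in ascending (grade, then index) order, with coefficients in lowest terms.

Method: write R = a + b12*e12 + b13*e13 + b23*e23 with a^2 + b12^2 + b13^2 + b23^2 = 1 (so R^-1 = ~R). Expanding the columns R e_j ~R gives tr M = 4a^2 - 1 and, from the antisymmetric part, M21 - M12 = -4a*b12, M13 - M31 = 4a*b13, M32 - M23 = -4a*b23.
Here tr M = 29039/28561, so a^2 = (1 + tr M)/4 = 14400/28561 and a = ±120/169. Taking a = 120/169: M21 - M12 = 0, M13 - M31 = -57120/28561, M32 - M23 = 0, giving b12 = 0, b13 = -119/169, b23 = 0, i.e. R = 120/169 - 119/169*e13.
Its e13 coefficient is negative, so report the other preimage -R.
Answer: -120/169 + 119/169*e13. Key observation: the double cover Spin(3) -> SO(3) sends R and -R to the same matrix (trace 29039/28561 here), so the stated sign of the e13 coefficient is what selects one sheet.


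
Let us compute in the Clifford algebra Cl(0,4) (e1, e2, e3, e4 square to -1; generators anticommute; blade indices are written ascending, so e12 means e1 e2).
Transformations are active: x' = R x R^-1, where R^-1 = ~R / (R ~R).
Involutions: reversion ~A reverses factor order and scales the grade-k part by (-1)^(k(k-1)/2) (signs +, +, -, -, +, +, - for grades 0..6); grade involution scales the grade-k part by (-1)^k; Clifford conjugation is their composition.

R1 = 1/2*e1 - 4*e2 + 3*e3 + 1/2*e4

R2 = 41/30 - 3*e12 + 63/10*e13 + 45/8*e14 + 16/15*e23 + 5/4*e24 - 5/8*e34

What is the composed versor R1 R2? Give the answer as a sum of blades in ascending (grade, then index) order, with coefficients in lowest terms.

Distribute over the terms of R1 (each basis-blade product reordered to ascending indices, repeated generators contracted through their squares):
(1/2*e1) R2 = 41/60*e1 + 3/2*e2 - 63/20*e3 - 45/16*e4 + 8/15*e123 + 5/8*e124 - 5/16*e134
(-4*e2) R2 = 12*e1 - 82/15*e2 + 64/15*e3 + 5*e4 + 126/5*e123 + 45/2*e124 + 5/2*e234
(3*e3) R2 = 189/10*e1 + 16/5*e2 + 41/10*e3 + 15/8*e4 - 9*e123 - 135/8*e134 - 15/4*e234
(1/2*e4) R2 = 45/16*e1 + 5/8*e2 - 5/16*e3 + 41/60*e4 - 3/2*e124 + 63/20*e134 + 8/15*e234
Summing the partial products and collecting blades:
Answer: 1651/48*e1 - 17/120*e2 + 1177/240*e3 + 1139/240*e4 + 251/15*e123 + 173/8*e124 - 1123/80*e134 - 43/60*e234


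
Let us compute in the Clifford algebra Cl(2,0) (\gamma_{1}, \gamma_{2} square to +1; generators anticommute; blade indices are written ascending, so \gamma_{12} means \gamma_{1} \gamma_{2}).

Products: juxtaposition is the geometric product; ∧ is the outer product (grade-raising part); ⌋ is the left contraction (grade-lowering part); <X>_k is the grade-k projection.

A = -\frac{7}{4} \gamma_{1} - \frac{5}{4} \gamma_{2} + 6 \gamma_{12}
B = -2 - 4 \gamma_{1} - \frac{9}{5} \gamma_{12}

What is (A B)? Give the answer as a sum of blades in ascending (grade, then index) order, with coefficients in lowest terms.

step 1: \frac{89}{5} + \frac{5}{4} \gamma_{1} + \frac{593}{20} \gamma_{2} - 17 \gamma_{12}
Answer: \frac{89}{5} + \frac{5}{4} \gamma_{1} + \frac{593}{20} \gamma_{2} - 17 \gamma_{12}


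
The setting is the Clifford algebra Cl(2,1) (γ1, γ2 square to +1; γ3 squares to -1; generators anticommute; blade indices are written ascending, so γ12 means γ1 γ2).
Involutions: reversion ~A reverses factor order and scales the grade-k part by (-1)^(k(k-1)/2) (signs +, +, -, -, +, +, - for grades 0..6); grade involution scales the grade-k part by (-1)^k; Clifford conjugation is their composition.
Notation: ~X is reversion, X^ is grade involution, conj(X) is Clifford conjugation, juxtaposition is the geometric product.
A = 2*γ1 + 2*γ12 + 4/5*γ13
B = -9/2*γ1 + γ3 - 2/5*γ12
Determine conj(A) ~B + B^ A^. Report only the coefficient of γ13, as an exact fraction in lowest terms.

first term: 49/5 + 4/5*γ1 - 49/5*γ2 - 18/5*γ3 - 2*γ13 - 8/25*γ23 - 2*γ123
second term: -41/5 - 4/5*γ1 + 41/5*γ2 + 18/5*γ3 - 2*γ13 + 8/25*γ23 - 2*γ123
Answer: -4


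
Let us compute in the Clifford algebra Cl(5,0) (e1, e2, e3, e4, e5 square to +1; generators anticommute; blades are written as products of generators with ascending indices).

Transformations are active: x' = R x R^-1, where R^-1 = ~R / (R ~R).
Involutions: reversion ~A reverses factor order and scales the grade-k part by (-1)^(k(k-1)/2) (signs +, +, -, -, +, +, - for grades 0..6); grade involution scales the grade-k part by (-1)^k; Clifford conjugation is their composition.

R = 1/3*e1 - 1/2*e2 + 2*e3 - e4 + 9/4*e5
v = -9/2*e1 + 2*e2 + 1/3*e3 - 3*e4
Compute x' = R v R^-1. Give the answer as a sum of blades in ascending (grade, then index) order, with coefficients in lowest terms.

~R = 1/3*e1 - 1/2*e2 + 2*e3 - e4 + 9/4*e5, and R ~R = 1501/144, so R^-1 = ~R / (1501/144).
R v = 7/6 - 19/12*e1 e2 + 82/9*e1 e3 - 11/2*e1 e4 + 81/8*e1 e5 - 25/6*e2 e3 + 7/2*e2 e4 - 9/2*e2 e5 - 17/3*e3 e4 - 3/4*e3 e5 + 27/4*e4 e5
Answer: 13733/3002*e1 - 3170/1501*e2 + 515/4503*e3 + 4167/1501*e4 + 756/1501*e5


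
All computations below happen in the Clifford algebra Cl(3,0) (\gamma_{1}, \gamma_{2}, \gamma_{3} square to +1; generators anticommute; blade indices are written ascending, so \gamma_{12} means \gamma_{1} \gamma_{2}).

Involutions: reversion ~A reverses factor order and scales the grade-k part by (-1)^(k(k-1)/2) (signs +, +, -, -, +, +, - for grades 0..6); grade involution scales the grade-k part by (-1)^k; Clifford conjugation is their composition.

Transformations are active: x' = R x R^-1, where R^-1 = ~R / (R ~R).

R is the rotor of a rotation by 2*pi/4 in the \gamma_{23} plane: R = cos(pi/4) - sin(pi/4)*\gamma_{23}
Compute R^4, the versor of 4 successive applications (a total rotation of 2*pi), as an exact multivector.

Half-angle bookkeeping: 4 applications in \gamma_{23} add up to rotor phase 4*pi/4 = \pi, so R^4 = cos(\pi) - sin(\pi)*\gamma_{23}.
cos(\pi) = -1 and sin(\pi) = 0, so R^4 = -1. The total rotation 2*pi is 1 full turn, so every vector returns to itself, yet the rotor is -1, on the OTHER sheet of the double cover (an odd number of 2*pi turns).
Answer: -1


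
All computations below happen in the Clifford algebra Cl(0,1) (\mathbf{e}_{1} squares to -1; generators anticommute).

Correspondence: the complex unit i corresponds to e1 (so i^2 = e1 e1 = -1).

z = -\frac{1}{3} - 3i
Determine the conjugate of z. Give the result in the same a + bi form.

In blades: z = -\frac{1}{3} - 3 e_{1}.
Conjugation here is Clifford conjugation: the scalar is fixed and the grade-1 and grade-2 blades all flip sign, giving -\frac{1}{3} + 3 e_{1}; translating back:
Answer: -\frac{1}{3} + 3i


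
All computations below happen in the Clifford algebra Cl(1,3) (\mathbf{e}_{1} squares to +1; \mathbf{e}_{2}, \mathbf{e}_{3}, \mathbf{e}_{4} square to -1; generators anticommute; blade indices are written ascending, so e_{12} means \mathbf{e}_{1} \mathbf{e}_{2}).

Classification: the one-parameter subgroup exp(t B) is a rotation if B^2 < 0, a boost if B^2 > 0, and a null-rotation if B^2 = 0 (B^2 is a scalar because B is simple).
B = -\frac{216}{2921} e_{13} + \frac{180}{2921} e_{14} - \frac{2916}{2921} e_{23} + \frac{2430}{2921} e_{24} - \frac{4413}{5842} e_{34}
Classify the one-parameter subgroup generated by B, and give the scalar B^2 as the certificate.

B^2 term by term: the squares give (-\frac{216}{2921})^2*(e_{13})^2 + (\frac{180}{2921})^2*(e_{14})^2 + (-\frac{2916}{2921})^2*(e_{23})^2 + (\frac{2430}{2921})^2*(e_{24})^2 + (-\frac{4413}{5842})^2*(e_{34})^2 = \frac{46656}{8532241}*(+1) + \frac{32400}{8532241}*(+1) + \frac{8503056}{8532241}*(-1) + \frac{5904900}{8532241}*(-1) + \frac{19474569}{34128964}*(-1) = -\frac{9}{4} (each basis 2-blade squares to minus the product of its generators' squares); cross terms between blades sharing an index anticommute and cancel; the commuting (index-disjoint) pairs give grade-4 terms 2*c*c'*(blade product), which cancel blade by blade — e_{1234}: \frac{1049760}{8532241} - \frac{1049760}{8532241} = 0 — confirming B is simple. So B^2 = -\frac{9}{4}.
Answer: rotation, certificate B^2 = -\frac{9}{4}. One invariant decides it: the square -\frac{9}{4} survives every conjugation, and its sign is exactly the classification.


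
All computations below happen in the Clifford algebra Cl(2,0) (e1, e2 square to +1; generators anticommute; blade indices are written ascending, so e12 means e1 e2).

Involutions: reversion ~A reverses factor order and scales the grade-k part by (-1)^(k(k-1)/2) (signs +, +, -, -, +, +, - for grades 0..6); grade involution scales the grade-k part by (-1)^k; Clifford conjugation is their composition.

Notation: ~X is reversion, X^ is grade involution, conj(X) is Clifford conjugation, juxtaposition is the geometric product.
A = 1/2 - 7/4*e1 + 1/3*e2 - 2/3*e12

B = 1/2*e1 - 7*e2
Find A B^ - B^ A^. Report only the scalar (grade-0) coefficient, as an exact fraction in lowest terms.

first term: 77/24 - 59/12*e1 + 19/6*e2 - 145/12*e12
second term: -77/24 + 53/12*e1 + 23/6*e2 - 145/12*e12
Answer: 77/12


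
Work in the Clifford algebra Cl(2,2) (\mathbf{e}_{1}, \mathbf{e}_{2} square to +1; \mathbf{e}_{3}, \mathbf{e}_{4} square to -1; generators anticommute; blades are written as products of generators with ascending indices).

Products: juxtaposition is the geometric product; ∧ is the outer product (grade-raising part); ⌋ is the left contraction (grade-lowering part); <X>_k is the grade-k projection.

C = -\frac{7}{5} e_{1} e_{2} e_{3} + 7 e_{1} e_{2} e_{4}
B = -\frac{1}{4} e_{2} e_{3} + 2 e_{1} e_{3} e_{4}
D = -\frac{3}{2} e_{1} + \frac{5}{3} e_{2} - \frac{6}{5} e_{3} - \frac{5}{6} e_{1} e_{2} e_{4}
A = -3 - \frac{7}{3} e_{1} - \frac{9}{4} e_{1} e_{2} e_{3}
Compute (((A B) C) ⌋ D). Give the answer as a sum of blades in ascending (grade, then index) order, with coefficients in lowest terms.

step 1: \frac{9}{16} e_{1} + \frac{3}{4} e_{2} e_{3} + \frac{9}{2} e_{2} e_{4} - \frac{14}{3} e_{3} e_{4} + \frac{7}{12} e_{1} e_{2} e_{3} - 6 e_{1} e_{3} e_{4}
step 2: -\frac{49}{60} + \frac{609}{20} e_{1} + \frac{3297}{80} e_{2} e_{3} + \frac{987}{80} e_{2} e_{4} - \frac{49}{12} e_{3} e_{4} + \frac{98}{3} e_{1} e_{2} e_{3} + \frac{98}{15} e_{1} e_{2} e_{4} - \frac{231}{20} e_{1} e_{3} e_{4}
step 3: -\frac{18403}{360} - \frac{1449}{160} e_{1} - \frac{49}{36} e_{2} + \frac{49}{50} e_{3} - \frac{203}{8} e_{2} e_{4} + \frac{49}{72} e_{1} e_{2} e_{4}
Answer: -\frac{18403}{360} - \frac{1449}{160} e_{1} - \frac{49}{36} e_{2} + \frac{49}{50} e_{3} - \frac{203}{8} e_{2} e_{4} + \frac{49}{72} e_{1} e_{2} e_{4}


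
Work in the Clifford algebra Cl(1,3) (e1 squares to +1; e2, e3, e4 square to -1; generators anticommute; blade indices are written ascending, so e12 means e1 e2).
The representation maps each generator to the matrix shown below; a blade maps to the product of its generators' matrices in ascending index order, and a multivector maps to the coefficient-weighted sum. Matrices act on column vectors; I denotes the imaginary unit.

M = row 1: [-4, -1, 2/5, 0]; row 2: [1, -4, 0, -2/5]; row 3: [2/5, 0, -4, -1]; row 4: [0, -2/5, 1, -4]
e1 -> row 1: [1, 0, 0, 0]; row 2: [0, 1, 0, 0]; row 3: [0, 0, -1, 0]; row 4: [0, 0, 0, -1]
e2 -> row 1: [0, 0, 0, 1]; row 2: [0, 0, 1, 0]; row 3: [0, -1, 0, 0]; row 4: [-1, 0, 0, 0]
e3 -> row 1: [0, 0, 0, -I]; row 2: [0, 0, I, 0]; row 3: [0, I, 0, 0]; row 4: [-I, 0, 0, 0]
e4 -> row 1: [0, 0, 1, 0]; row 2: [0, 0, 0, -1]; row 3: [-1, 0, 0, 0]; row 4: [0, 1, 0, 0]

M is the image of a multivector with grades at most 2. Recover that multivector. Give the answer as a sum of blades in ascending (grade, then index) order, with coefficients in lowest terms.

Method: the blade images are trace-orthogonal — tr(rho(e_A) rho(e_B)^-1) = 4 if A = B and 0 otherwise — and rho(e_A)^-1 = (e_A)^2 * rho(e_A) with (e_A)^2 = +1 or -1, so the coefficient of e_A in the preimage is (e_A)^2 * tr(M rho(e_A))/4.
Nonzero projections over blades of grade <= 2: 1: (1)^2 = +1, tr(M 1) = -16, coefficient -4; e14: (e14)^2 = +1, tr(M rho(e14)) = 8/5, coefficient 2/5; e24: (e24)^2 = -1, tr(M rho(e24)) = 4, coefficient -1. Every other blade of grade <= 2 projects to 0.
Answer: -4 + 2/5*e14 - e24


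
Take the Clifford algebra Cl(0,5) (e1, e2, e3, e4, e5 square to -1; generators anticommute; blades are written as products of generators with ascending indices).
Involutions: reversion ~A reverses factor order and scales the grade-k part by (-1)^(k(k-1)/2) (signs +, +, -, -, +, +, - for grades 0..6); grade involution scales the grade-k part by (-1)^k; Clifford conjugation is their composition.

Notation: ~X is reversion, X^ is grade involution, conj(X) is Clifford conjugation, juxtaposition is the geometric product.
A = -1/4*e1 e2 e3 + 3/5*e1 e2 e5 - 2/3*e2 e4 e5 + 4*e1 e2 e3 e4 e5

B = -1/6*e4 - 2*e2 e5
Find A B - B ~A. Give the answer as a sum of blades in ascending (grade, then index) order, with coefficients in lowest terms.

first term: 6/5*e1 + 4/3*e4 + 1/9*e2 e5 + 8*e1 e3 e4 + 1/2*e1 e3 e5 + 1/24*e1 e2 e3 e4 - 2/3*e1 e2 e3 e5 + 1/10*e1 e2 e4 e5
second term: -6/5*e1 - 4/3*e4 - 1/9*e2 e5 + 8*e1 e3 e4 + 1/2*e1 e3 e5 + 1/24*e1 e2 e3 e4 - 2/3*e1 e2 e3 e5 + 1/10*e1 e2 e4 e5
Answer: 12/5*e1 + 8/3*e4 + 2/9*e2 e5


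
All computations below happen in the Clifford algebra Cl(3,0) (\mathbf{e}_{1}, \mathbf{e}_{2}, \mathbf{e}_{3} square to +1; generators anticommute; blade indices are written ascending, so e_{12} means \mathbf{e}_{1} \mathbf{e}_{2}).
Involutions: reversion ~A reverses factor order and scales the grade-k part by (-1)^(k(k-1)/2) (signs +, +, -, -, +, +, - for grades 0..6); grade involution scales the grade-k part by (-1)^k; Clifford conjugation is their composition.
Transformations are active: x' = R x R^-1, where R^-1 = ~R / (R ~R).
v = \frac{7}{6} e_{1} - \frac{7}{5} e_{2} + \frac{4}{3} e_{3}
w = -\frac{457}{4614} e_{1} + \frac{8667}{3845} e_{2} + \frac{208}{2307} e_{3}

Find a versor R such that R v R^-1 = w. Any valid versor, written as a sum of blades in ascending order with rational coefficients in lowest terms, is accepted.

Reasoning: v^2 = w^2 = \frac{4589}{900} since conjugation preserves the quadratic form; R = v + w = \frac{821}{769} e_{1} + \frac{3284}{3845} e_{2} + \frac{3284}{2307} e_{3} is then valid when invertible, keeping its own part and reversing (v - w)/2.
Answer: \frac{821}{769} e_{1} + \frac{3284}{3845} e_{2} + \frac{3284}{2307} e_{3}


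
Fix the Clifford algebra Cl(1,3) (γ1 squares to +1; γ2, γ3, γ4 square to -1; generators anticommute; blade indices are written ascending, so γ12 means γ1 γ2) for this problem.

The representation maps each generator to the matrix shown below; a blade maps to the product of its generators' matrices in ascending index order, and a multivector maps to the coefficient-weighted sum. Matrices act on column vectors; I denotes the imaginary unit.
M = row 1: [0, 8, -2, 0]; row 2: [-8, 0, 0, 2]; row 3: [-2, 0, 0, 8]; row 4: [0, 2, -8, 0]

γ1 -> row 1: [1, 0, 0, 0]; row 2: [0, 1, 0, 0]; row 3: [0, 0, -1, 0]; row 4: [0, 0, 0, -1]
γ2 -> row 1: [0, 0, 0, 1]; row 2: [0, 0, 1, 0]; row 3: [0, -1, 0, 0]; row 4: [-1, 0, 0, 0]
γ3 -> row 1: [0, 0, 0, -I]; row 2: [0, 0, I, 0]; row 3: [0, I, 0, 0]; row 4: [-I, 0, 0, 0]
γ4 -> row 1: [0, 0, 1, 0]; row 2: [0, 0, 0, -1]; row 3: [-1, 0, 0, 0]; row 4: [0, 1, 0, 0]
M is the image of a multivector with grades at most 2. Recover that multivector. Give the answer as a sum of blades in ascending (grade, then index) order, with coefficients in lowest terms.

Method: the blade images are trace-orthogonal — tr(rho(e_A) rho(e_B)^-1) = 4 if A = B and 0 otherwise — and rho(e_A)^-1 = (e_A)^2 * rho(e_A) with (e_A)^2 = +1 or -1, so the coefficient of e_A in the preimage is (e_A)^2 * tr(M rho(e_A))/4.
Nonzero projections over blades of grade <= 2: γ14: (γ14)^2 = +1, tr(M rho(γ14)) = -8, coefficient -2; γ24: (γ24)^2 = -1, tr(M rho(γ24)) = -32, coefficient 8. Every other blade of grade <= 2 projects to 0.
Answer: -2*γ14 + 8*γ24


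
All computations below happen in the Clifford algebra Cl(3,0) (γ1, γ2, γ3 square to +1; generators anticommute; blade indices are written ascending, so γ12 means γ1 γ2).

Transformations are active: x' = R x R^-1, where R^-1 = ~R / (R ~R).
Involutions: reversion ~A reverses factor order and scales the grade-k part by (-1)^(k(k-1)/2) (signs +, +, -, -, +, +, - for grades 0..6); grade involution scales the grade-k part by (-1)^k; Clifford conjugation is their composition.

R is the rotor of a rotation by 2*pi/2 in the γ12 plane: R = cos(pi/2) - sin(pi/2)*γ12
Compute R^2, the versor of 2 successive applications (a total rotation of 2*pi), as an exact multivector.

Rotor phase runs at HALF the rotation angle; powers of one rotor simply add phase, so after 2 steps in γ12 the phase is 2*pi/2 = pi and R^2 = cos(pi) - sin(pi)*γ12.
cos(pi) = -1 and sin(pi) = 0, so R^2 = -1. The total rotation 2*pi is 1 full turn, so every vector returns to itself, yet the rotor is -1, on the OTHER sheet of the double cover (an odd number of 2*pi turns).
Answer: -1


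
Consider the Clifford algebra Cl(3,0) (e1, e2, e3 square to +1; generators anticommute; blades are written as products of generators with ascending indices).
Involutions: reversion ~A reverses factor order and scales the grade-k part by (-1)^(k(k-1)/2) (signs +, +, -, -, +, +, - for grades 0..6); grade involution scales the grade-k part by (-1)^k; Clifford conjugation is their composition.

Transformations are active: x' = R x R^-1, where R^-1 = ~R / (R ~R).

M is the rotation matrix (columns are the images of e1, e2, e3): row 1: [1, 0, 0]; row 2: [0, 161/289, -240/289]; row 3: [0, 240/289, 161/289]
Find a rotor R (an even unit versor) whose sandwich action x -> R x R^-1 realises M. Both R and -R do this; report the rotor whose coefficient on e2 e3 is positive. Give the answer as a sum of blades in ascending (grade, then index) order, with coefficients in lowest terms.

Method: write R = a + b12*e1 e2 + b13*e1 e3 + b23*e2 e3 with a^2 + b12^2 + b13^2 + b23^2 = 1 (so R^-1 = ~R). Expanding the columns R e_j ~R gives tr M = 4a^2 - 1 and, from the antisymmetric part, M21 - M12 = -4a*b12, M13 - M31 = 4a*b13, M32 - M23 = -4a*b23.
Here tr M = 611/289, so a^2 = (1 + tr M)/4 = 225/289 and a = ±15/17. Taking a = 15/17: M21 - M12 = 0, M13 - M31 = 0, M32 - M23 = 480/289, giving b12 = 0, b13 = 0, b23 = -8/17, i.e. R = 15/17 - 8/17*e2 e3.
Its e2 e3 coefficient is negative, so report the other preimage -R.
Answer: -15/17 + 8/17*e2 e3. Why the constraint matters: R and -R act identically through the sandwich — M has trace 611/289 either way — so only the sign condition on e2 e3 picks one of the two preimages.


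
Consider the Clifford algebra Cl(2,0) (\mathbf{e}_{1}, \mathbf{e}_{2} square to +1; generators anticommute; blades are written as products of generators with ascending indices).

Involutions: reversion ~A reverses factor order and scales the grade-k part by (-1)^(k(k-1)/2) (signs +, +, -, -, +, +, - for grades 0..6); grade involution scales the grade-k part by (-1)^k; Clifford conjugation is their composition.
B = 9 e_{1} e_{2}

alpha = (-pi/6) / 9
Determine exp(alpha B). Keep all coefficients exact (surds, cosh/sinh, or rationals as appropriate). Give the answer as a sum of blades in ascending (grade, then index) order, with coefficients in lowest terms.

B^2 = (9)^2*(e_{1} e_{2})^2 = 81*(-1) = -81 (a basis 2-blade squares to minus the product of its generators' squares).
B^2 = -81 — the series telescopes trigonometrically here: l = 9, alpha*l = - \frac{\pi}{6}, so exp(alpha B) = cos(- \frac{\pi}{6}) + (sin(- \frac{\pi}{6})/9)*B = \frac{\sqrt{3}}{2} + (- \frac{1}{18})*B.
Answer: \frac{\sqrt{3}}{2} - \frac{1}{2} e_{1} e_{2}


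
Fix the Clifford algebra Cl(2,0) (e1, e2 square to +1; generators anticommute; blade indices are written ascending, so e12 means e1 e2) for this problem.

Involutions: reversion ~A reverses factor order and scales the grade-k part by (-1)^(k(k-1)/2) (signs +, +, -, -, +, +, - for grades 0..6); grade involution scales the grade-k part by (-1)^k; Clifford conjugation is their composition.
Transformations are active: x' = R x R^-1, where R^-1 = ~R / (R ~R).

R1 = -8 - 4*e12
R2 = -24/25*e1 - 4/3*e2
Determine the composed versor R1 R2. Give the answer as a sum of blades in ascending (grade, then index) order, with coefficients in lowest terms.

Distribute over the terms of R1 (each basis-blade product reordered to ascending indices, repeated generators contracted through their squares):
(-8) R2 = 192/25*e1 + 32/3*e2
(-4*e12) R2 = 16/3*e1 - 96/25*e2
Summing the partial products and collecting blades:
Answer: 976/75*e1 + 512/75*e2


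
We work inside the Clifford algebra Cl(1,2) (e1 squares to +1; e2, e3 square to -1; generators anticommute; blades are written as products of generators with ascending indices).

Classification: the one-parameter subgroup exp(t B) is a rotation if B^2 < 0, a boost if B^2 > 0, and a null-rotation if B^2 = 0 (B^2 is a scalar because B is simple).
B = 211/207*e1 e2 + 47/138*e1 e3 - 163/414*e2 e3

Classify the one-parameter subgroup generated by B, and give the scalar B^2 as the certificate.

B^2 term by term: the squares give (211/207)^2*(e1 e2)^2 + (47/138)^2*(e1 e3)^2 + (-163/414)^2*(e2 e3)^2 = 44521/42849*(+1) + 2209/19044*(+1) + 26569/171396*(-1) = 1 (each basis 2-blade squares to minus the product of its generators' squares); cross terms between blades sharing an index anticommute and cancel. So B^2 = 1.
Answer: boost, certificate B^2 = 1. The scalar 1 is the complete invariant here: its sign names the subgroup type.


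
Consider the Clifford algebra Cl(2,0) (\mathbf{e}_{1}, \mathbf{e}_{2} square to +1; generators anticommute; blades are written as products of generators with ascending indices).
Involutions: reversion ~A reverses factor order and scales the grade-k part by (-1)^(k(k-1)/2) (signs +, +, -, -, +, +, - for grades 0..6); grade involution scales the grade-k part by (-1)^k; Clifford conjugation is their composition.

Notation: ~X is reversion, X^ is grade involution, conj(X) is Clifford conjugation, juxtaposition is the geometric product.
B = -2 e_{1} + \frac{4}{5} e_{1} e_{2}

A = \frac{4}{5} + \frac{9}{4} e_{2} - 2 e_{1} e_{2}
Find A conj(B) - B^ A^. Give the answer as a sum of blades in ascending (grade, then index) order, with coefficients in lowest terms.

first term: -\frac{8}{5} + \frac{17}{5} e_{1} + 4 e_{2} - \frac{257}{50} e_{1} e_{2}
second term: \frac{8}{5} - \frac{1}{5} e_{1} - 4 e_{2} - \frac{193}{50} e_{1} e_{2}
Answer: -\frac{16}{5} + \frac{18}{5} e_{1} + 8 e_{2} - \frac{32}{25} e_{1} e_{2}


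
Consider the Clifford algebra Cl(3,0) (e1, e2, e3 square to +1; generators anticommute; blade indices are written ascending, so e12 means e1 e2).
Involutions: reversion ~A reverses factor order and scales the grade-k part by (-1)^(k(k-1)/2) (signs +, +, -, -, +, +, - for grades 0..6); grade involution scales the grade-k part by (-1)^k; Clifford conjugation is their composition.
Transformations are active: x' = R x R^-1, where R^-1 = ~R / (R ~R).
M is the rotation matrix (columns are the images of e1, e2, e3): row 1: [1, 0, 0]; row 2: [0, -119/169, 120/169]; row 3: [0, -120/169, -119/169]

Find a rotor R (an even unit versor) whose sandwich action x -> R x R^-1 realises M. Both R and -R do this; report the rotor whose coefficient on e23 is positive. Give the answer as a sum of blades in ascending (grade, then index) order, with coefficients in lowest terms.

Method: write R = a + b12*e12 + b13*e13 + b23*e23 with a^2 + b12^2 + b13^2 + b23^2 = 1 (so R^-1 = ~R). Expanding the columns R e_j ~R gives tr M = 4a^2 - 1 and, from the antisymmetric part, M21 - M12 = -4a*b12, M13 - M31 = 4a*b13, M32 - M23 = -4a*b23.
Here tr M = -69/169, so a^2 = (1 + tr M)/4 = 25/169 and a = ±5/13. Taking a = 5/13: M21 - M12 = 0, M13 - M31 = 0, M32 - M23 = -240/169, giving b12 = 0, b13 = 0, b23 = 12/13, i.e. R = 5/13 + 12/13*e23.
Its e23 coefficient is already positive.
Answer: 5/13 + 12/13*e23. Why the constraint matters: R and -R act identically through the sandwich — M has trace -69/169 either way — so only the sign condition on e23 picks one of the two preimages.


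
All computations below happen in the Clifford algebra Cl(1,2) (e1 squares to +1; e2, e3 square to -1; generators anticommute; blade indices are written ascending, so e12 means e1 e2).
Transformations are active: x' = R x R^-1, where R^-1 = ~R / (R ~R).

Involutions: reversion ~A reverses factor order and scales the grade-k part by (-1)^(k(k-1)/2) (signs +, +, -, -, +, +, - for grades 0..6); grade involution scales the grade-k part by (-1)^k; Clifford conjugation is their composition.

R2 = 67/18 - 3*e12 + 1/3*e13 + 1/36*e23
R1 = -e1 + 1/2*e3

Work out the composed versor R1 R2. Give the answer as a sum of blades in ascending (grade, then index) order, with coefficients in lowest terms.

Distribute over the terms of R1 (each basis-blade product reordered to ascending indices, repeated generators contracted through their squares):
(-e1) R2 = -67/18*e1 + 3*e2 - 1/3*e3 - 1/36*e123
(1/2*e3) R2 = 1/6*e1 + 1/72*e2 + 67/36*e3 - 3/2*e123
Summing the partial products and collecting blades:
Answer: -32/9*e1 + 217/72*e2 + 55/36*e3 - 55/36*e123


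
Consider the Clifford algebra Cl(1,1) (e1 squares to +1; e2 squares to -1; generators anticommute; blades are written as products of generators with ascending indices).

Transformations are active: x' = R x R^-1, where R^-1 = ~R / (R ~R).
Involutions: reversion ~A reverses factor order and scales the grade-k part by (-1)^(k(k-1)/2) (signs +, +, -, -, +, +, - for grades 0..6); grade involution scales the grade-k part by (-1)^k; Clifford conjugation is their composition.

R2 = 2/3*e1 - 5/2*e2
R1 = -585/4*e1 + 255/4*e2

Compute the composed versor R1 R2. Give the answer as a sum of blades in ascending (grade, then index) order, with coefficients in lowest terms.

Distribute over the terms of R1 (each basis-blade product reordered to ascending indices, repeated generators contracted through their squares):
(-585/4*e1) R2 = -195/2 + 2925/8*e1 e2
(255/4*e2) R2 = 1275/8 - 85/2*e1 e2
Summing the partial products and collecting blades:
Answer: 495/8 + 2585/8*e1 e2


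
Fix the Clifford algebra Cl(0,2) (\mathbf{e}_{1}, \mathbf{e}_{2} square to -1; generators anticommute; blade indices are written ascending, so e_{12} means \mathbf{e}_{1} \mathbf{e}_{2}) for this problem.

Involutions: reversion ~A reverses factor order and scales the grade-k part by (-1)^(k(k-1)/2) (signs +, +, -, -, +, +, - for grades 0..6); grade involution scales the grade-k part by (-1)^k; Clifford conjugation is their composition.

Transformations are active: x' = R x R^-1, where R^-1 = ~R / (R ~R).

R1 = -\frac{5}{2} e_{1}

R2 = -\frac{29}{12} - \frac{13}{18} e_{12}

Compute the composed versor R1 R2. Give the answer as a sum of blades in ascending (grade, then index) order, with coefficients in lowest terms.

Distribute over the terms of R1 (each basis-blade product reordered to ascending indices, repeated generators contracted through their squares):
(-\frac{5}{2} e_{1}) R2 = \frac{145}{24} e_{1} - \frac{65}{36} e_{2}
Answer: \frac{145}{24} e_{1} - \frac{65}{36} e_{2}


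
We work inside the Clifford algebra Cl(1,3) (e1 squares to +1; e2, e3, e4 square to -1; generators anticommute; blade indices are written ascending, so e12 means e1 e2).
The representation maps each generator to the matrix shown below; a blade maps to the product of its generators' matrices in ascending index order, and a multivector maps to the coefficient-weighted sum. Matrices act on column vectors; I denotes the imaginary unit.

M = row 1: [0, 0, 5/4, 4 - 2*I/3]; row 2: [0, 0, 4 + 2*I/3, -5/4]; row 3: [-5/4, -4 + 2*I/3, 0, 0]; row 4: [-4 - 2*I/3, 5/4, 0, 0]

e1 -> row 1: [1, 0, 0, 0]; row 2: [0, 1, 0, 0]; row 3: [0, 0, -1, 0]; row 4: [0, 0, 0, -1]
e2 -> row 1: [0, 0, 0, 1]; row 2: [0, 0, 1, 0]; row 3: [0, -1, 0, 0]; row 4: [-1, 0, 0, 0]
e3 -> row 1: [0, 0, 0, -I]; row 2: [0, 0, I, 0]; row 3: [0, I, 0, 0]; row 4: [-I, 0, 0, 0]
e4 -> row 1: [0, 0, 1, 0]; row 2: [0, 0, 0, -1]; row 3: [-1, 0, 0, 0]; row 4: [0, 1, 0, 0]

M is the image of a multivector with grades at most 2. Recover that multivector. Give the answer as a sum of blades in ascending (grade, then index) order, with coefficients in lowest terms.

Method: the blade images are trace-orthogonal — tr(rho(e_A) rho(e_B)^-1) = 4 if A = B and 0 otherwise — and rho(e_A)^-1 = (e_A)^2 * rho(e_A) with (e_A)^2 = +1 or -1, so the coefficient of e_A in the preimage is (e_A)^2 * tr(M rho(e_A))/4.
Nonzero projections over blades of grade <= 2: e2: (e2)^2 = -1, tr(M rho(e2)) = -16, coefficient 4; e3: (e3)^2 = -1, tr(M rho(e3)) = -8/3, coefficient 2/3; e4: (e4)^2 = -1, tr(M rho(e4)) = -5, coefficient 5/4. Every other blade of grade <= 2 projects to 0.
Answer: 4*e2 + 2/3*e3 + 5/4*e4


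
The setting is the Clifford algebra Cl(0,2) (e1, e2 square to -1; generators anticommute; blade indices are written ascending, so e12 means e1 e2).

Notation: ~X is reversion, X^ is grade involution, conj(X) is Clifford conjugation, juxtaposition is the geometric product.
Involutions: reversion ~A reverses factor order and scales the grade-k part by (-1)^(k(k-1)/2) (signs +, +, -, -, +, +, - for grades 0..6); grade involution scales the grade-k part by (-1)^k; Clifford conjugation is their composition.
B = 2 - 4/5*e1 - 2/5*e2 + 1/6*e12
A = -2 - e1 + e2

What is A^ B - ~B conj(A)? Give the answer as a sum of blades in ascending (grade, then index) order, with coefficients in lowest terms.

first term: -18/5 + 103/30*e1 - 41/30*e2 - 23/15*e12
second term: -18/5 + 103/30*e1 - 41/30*e2 + 23/15*e12
Answer: -46/15*e12
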